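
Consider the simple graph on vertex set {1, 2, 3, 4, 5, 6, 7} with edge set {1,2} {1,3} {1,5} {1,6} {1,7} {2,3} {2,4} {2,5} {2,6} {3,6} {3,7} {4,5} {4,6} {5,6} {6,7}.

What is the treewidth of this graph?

A width-3 tree decomposition is:
Bags: B1 = {1, 2, 5, 6}  B2 = {2, 4, 5, 6}  B3 = {1, 2, 3, 6}  B4 = {1, 3, 6, 7}
Tree: B1–B2, B1–B3, B3–B4
The largest bag has 4 vertices, giving width 3; this decomposition certifies tw(G) ≤ 3. Conversely, {1, 2, 3, 6} is a clique of size 4, and the vertices of any clique must share a bag in every tree decomposition; so some bag has ≥ 4 vertices and tw(G) ≥ 3. Combining the bounds, tw(G) = 3.

3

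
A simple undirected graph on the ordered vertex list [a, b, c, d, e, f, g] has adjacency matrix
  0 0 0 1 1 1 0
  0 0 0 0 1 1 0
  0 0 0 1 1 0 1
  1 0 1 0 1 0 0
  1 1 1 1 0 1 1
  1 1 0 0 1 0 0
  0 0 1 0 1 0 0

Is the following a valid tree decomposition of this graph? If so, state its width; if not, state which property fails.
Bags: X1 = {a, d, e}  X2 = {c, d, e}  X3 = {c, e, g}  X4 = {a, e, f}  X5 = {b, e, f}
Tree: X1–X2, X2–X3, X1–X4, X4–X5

Every vertex of G appears in some bag (union = {a, b, c, d, e, f, g}); every edge is covered by a bag; and for each vertex v the set of bags containing v is connected in the bag tree. The decomposition is therefore valid. The largest bag has 3 vertices, so the width is 2.

Yes; width 2.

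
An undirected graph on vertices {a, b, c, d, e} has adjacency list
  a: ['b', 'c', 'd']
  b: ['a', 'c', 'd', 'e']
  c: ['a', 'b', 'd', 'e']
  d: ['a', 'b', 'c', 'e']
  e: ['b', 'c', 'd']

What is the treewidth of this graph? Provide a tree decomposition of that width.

The largest bag has 4 vertices, giving width 3; this decomposition certifies tw(G) ≤ 3. For the lower bound, the 4 vertices {b, c, d, e} are pairwise adjacent, and any tree decomposition puts a clique entirely inside one bag — forcing width ≥ 3. Combining the bounds, tw(G) = 3.

Treewidth 3.
One optimal decomposition is:
Bags: B1 = {b, c, d, e}  B2 = {a, b, c, d}
Tree: B1–B2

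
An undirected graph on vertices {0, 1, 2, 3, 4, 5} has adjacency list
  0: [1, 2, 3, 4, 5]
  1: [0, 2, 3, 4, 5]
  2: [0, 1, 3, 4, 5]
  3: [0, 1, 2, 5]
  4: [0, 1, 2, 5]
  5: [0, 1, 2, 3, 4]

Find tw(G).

4

A width-4 tree decomposition is:
Bags: B1 = {0, 1, 2, 4, 5}  B2 = {0, 1, 2, 3, 5}
Tree: B1–B2
Every bag has size at most 5, so the width is 5 − 1 = 4 and tw(G) ≤ 4. Conversely, {0, 1, 2, 3, 5} is a clique of size 5, and the vertices of any clique must share a bag in every tree decomposition; so some bag has ≥ 5 vertices and tw(G) ≥ 4. The upper and lower bounds meet at 4, so that is the treewidth.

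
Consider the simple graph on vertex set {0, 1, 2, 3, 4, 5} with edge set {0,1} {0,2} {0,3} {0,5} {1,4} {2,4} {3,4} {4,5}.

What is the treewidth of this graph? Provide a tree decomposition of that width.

Treewidth 2.
One such decomposition:
Bags: B1 = {0, 2, 4}  B2 = {0, 1, 4}  B3 = {0, 4, 5}  B4 = {0, 3, 4}
Tree: B1–B2, B2–B3, B3–B4

Every bag has size at most 3, so the width is 3 − 1 = 2 and tw(G) ≤ 2. For the lower bound, G contains the cycle 0–2–4–1–0, so G is not a forest; only forests have treewidth ≤ 1, hence tw(G) ≥ 2. The upper and lower bounds meet at 2, so that is the treewidth.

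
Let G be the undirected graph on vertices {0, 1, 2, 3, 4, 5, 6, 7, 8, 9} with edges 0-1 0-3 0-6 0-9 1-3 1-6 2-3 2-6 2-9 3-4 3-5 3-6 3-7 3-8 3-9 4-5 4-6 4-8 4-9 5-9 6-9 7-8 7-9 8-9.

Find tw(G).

3

A width-3 tree decomposition is:
Bags: B1 = {0, 3, 6, 9}  B2 = {3, 4, 6, 9}  B3 = {0, 1, 3, 6}  B4 = {3, 4, 8, 9}  B5 = {3, 4, 5, 9}  B6 = {2, 3, 6, 9}  B7 = {3, 7, 8, 9}
Tree: B1–B2, B1–B3, B2–B4, B4–B5, B1–B6, B4–B7
Each bag holds 4 vertices, so the decomposition has width 3, which upper-bounds the treewidth. On the other hand G contains the 4-clique {0, 1, 3, 6}. A clique must lie in a single bag of any decomposition, so no decomposition can have width below 3. Hence tw(G) = 3 exactly.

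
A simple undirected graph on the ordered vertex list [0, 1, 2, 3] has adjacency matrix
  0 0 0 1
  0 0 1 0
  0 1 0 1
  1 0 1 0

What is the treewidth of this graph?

1

A width-1 tree decomposition is:
Bags: B1 = {0, 3}  B2 = {2, 3}  B3 = {1, 2}
Tree: B1–B2, B2–B3
The largest bag has 2 vertices, giving width 1; this decomposition certifies tw(G) ≤ 1. G has an edge, so its treewidth is at least 1. The upper and lower bounds meet at 1, so that is the treewidth.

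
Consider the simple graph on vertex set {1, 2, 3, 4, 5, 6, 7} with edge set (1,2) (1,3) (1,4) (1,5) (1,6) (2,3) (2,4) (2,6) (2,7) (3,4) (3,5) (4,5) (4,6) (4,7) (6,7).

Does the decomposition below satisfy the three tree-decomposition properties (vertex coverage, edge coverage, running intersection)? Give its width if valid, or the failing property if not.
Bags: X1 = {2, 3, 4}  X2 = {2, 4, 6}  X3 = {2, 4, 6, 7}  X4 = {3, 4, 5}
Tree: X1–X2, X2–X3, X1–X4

No — vertex 1 appears in no bag.

A tree decomposition must satisfy three properties: every vertex lies in some bag; for every edge, both endpoints lie together in some bag; and for every vertex, the bags containing it form a connected subtree. Here vertex 1 appears in no bag, so the decomposition is invalid.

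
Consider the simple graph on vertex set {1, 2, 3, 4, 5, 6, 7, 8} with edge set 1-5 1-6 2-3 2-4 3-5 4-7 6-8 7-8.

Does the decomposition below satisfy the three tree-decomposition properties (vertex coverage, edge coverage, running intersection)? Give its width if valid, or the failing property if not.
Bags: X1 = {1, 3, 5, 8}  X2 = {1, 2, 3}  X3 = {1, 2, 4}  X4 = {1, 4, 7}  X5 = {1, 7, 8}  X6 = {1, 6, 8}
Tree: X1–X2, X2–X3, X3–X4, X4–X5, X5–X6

A tree decomposition must satisfy three properties: every vertex lies in some bag; for every edge, both endpoints lie together in some bag; and for every vertex, the bags containing it form a connected subtree. Here bags containing vertex 8 are not connected in the tree, so the decomposition is invalid.

No — bags containing vertex 8 are not connected in the tree.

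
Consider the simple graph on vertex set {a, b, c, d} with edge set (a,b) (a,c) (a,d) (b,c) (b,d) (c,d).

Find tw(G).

A width-3 tree decomposition is:
Bags: B1 = {a, b, c, d}
Tree: (single bag)
A single bag containing all 4 vertices is trivially a valid decomposition of width 3. On the other hand G contains the 4-clique {a, b, c, d}. A clique must lie in a single bag of any decomposition, so no decomposition can have width below 3. The upper and lower bounds meet at 3, so that is the treewidth.

3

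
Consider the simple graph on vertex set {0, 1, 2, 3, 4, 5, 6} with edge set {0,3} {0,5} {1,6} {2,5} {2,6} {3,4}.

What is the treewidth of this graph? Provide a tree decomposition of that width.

The largest bag has 2 vertices, giving width 1; this decomposition certifies tw(G) ≤ 1. Any graph with an edge has treewidth ≥ 1, and G has the edge 1–6. The upper and lower bounds meet at 1, so that is the treewidth.

Treewidth 1.
One optimal decomposition is:
Bags: B1 = {1, 6}  B2 = {2, 6}  B3 = {2, 5}  B4 = {0, 5}  B5 = {0, 3}  B6 = {3, 4}
Tree: B1–B2, B2–B3, B3–B4, B4–B5, B5–B6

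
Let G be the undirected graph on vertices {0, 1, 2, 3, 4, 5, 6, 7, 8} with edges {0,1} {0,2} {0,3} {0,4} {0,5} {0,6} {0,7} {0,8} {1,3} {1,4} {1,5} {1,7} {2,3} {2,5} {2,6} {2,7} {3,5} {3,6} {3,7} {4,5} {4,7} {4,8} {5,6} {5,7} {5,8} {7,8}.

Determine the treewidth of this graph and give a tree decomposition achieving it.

Treewidth 4.
One optimal decomposition is:
Bags: B1 = {0, 1, 3, 5, 7}  B2 = {0, 1, 4, 5, 7}  B3 = {0, 2, 3, 5, 7}  B4 = {0, 4, 5, 7, 8}  B5 = {0, 2, 3, 5, 6}
Tree: B1–B2, B1–B3, B2–B4, B3–B5

Every bag has size at most 5, so the width is 5 − 1 = 4 and tw(G) ≤ 4. On the other hand G contains the 5-clique {0, 2, 3, 5, 6}. A clique must lie in a single bag of any decomposition, so no decomposition can have width below 4. Combining the bounds, tw(G) = 4.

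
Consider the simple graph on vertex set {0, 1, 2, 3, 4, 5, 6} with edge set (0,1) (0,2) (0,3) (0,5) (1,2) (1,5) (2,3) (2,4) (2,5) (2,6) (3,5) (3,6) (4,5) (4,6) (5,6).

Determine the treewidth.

3

A width-3 tree decomposition is:
Bags: B1 = {2, 3, 5, 6}  B2 = {2, 4, 5, 6}  B3 = {0, 2, 3, 5}  B4 = {0, 1, 2, 5}
Tree: B1–B2, B1–B3, B3–B4
The largest bag has 4 vertices, giving width 3; this decomposition certifies tw(G) ≤ 3. Conversely, {0, 1, 2, 5} is a clique of size 4, and the vertices of any clique must share a bag in every tree decomposition; so some bag has ≥ 4 vertices and tw(G) ≥ 3. Combining the bounds, tw(G) = 3.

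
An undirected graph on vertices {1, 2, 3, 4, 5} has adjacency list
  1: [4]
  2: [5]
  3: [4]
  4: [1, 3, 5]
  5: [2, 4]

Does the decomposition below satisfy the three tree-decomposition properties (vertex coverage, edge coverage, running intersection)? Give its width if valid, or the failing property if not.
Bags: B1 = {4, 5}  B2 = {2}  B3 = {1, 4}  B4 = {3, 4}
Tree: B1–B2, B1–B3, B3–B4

No — edge (5,2) lies in no bag.

A tree decomposition must satisfy three properties: every vertex lies in some bag; for every edge, both endpoints lie together in some bag; and for every vertex, the bags containing it form a connected subtree. Here edge (5,2) lies in no bag, so the decomposition is invalid.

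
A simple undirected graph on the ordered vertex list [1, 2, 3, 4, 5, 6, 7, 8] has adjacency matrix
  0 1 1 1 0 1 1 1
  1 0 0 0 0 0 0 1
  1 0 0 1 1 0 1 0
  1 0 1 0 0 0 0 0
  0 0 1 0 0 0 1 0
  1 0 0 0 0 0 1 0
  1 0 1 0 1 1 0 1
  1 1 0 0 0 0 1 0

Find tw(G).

A width-2 tree decomposition is:
Bags: B1 = {1, 7, 8}  B2 = {1, 3, 7}  B3 = {1, 2, 8}  B4 = {1, 6, 7}  B5 = {3, 5, 7}  B6 = {1, 3, 4}
Tree: B1–B2, B1–B3, B1–B4, B2–B5, B2–B6
Each bag holds 3 vertices, so the decomposition has width 2, which upper-bounds the treewidth. Conversely, {1, 2, 8} is a clique of size 3, and the vertices of any clique must share a bag in every tree decomposition; so some bag has ≥ 3 vertices and tw(G) ≥ 2. The upper and lower bounds meet at 2, so that is the treewidth.

2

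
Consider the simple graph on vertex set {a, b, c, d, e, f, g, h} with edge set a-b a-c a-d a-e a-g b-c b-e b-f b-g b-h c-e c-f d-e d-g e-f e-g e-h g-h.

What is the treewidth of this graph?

3

A width-3 tree decomposition is:
Bags: B1 = {a, b, e, g}  B2 = {a, d, e, g}  B3 = {a, b, c, e}  B4 = {b, c, e, f}  B5 = {b, e, g, h}
Tree: B1–B2, B1–B3, B3–B4, B1–B5
Each bag holds 4 vertices, so the decomposition has width 3, which upper-bounds the treewidth. For the lower bound, the 4 vertices {a, d, e, g} are pairwise adjacent, and any tree decomposition puts a clique entirely inside one bag — forcing width ≥ 3. Hence tw(G) = 3 exactly.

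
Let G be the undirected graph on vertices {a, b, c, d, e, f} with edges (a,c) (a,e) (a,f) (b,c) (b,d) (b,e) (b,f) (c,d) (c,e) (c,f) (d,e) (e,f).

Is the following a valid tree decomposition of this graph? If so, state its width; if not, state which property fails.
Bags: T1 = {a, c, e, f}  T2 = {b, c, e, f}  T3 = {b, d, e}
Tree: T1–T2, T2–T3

A tree decomposition must satisfy three properties: every vertex lies in some bag; for every edge, both endpoints lie together in some bag; and for every vertex, the bags containing it form a connected subtree. Here edge (c,d) lies in no bag, so the decomposition is invalid.

No — edge (c,d) lies in no bag.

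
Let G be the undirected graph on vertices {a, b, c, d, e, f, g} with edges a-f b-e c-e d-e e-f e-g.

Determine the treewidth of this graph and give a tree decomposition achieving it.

Each bag holds 2 vertices, so the decomposition has width 1, which upper-bounds the treewidth. G has an edge, so its treewidth is at least 1. Combining the bounds, tw(G) = 1.

Treewidth 1.
Bags: B1 = {c, e}  B2 = {e, f}  B3 = {a, f}  B4 = {d, e}  B5 = {b, e}  B6 = {e, g}
Tree: B1–B2, B2–B3, B2–B4, B4–B5, B1–B6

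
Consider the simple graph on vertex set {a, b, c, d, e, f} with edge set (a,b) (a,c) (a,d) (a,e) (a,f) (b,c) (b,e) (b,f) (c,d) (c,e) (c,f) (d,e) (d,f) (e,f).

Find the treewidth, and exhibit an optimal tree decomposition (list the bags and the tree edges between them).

The largest bag has 5 vertices, giving width 4; this decomposition certifies tw(G) ≤ 4. For the lower bound, the 5 vertices {a, c, d, e, f} are pairwise adjacent, and any tree decomposition puts a clique entirely inside one bag — forcing width ≥ 4. The upper and lower bounds meet at 4, so that is the treewidth.

Treewidth 4.
Bags: B1 = {a, b, c, e, f}  B2 = {a, c, d, e, f}
Tree: B1–B2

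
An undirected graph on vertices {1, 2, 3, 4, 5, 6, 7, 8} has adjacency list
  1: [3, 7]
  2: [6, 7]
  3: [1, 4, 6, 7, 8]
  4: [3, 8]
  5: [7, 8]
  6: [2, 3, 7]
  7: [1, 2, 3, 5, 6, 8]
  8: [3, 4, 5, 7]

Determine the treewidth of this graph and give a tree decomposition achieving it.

Each bag holds 3 vertices, so the decomposition has width 2, which upper-bounds the treewidth. For the lower bound, the 3 vertices {3, 4, 8} are pairwise adjacent, and any tree decomposition puts a clique entirely inside one bag — forcing width ≥ 2. The upper and lower bounds meet at 2, so that is the treewidth.

Treewidth 2.
One such decomposition:
Bags: B1 = {3, 4, 8}  B2 = {3, 7, 8}  B3 = {3, 6, 7}  B4 = {5, 7, 8}  B5 = {2, 6, 7}  B6 = {1, 3, 7}
Tree: B1–B2, B2–B3, B2–B4, B3–B5, B2–B6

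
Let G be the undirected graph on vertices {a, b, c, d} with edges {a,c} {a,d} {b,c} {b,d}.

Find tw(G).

2

A width-2 tree decomposition is:
Bags: B1 = {a, c, d}  B2 = {b, c, d}
Tree: B1–B2
Every bag has size at most 3, so the width is 3 − 1 = 2 and tw(G) ≤ 2. For the lower bound, G contains the cycle c–a–d–b–c, so G is not a forest; only forests have treewidth ≤ 1, hence tw(G) ≥ 2. Combining the bounds, tw(G) = 2.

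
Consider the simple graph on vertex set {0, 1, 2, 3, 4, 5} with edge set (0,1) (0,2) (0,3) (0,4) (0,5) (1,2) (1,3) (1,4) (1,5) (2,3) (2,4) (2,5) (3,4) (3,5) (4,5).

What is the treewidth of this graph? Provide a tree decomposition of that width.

A single bag containing all 6 vertices is trivially a valid decomposition of width 5. On the other hand G contains the 6-clique {0, 1, 2, 3, 4, 5}. A clique must lie in a single bag of any decomposition, so no decomposition can have width below 5. The upper and lower bounds meet at 5, so that is the treewidth.

Treewidth 5.
One optimal decomposition is:
Bags: B1 = {0, 1, 2, 3, 4, 5}
Tree: (single bag)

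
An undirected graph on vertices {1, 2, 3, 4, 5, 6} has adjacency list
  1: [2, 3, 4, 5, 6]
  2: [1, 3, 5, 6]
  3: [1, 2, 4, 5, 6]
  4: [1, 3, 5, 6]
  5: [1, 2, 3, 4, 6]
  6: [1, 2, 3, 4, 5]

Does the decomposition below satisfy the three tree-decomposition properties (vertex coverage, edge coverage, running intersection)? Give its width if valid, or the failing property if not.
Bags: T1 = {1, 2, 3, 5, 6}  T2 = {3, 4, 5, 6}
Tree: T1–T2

A tree decomposition must satisfy three properties: every vertex lies in some bag; for every edge, both endpoints lie together in some bag; and for every vertex, the bags containing it form a connected subtree. Here edge (1,4) lies in no bag, so the decomposition is invalid.

No — edge (1,4) lies in no bag.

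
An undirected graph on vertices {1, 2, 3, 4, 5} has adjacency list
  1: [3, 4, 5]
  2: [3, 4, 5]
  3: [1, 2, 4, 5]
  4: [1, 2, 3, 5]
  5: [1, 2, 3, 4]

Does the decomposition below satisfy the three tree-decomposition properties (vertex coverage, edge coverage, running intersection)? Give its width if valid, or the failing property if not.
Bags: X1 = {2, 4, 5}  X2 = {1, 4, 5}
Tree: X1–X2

No — vertex 3 appears in no bag.

A tree decomposition must satisfy three properties: every vertex lies in some bag; for every edge, both endpoints lie together in some bag; and for every vertex, the bags containing it form a connected subtree. Here vertex 3 appears in no bag, so the decomposition is invalid.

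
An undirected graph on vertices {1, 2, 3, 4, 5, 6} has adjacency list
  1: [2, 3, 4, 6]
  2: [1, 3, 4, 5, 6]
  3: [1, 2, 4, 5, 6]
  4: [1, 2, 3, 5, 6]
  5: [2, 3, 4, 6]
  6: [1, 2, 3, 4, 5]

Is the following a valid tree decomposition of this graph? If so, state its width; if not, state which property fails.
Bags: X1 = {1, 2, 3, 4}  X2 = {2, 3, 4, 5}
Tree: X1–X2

A tree decomposition must satisfy three properties: every vertex lies in some bag; for every edge, both endpoints lie together in some bag; and for every vertex, the bags containing it form a connected subtree. Here vertex 6 appears in no bag, so the decomposition is invalid.

No — vertex 6 appears in no bag.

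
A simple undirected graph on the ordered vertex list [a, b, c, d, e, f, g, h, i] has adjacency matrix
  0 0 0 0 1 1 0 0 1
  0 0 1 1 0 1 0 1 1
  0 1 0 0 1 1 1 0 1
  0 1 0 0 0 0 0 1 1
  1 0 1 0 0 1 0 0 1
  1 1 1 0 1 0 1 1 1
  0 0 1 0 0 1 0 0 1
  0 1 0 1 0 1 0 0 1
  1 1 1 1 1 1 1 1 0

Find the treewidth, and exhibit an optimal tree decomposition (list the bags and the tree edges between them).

Treewidth 3.
One such decomposition:
Bags: B1 = {a, e, f, i}  B2 = {c, e, f, i}  B3 = {b, c, f, i}  B4 = {b, f, h, i}  B5 = {c, f, g, i}  B6 = {b, d, h, i}
Tree: B1–B2, B2–B3, B3–B4, B2–B5, B4–B6

The largest bag has 4 vertices, giving width 3; this decomposition certifies tw(G) ≤ 3. Conversely, {b, d, h, i} is a clique of size 4, and the vertices of any clique must share a bag in every tree decomposition; so some bag has ≥ 4 vertices and tw(G) ≥ 3. Hence tw(G) = 3 exactly.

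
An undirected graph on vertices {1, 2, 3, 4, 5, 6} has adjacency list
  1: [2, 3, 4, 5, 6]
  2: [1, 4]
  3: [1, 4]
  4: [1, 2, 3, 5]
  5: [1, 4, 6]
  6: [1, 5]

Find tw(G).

A width-2 tree decomposition is:
Bags: B1 = {1, 5, 6}  B2 = {1, 4, 5}  B3 = {1, 2, 4}  B4 = {1, 3, 4}
Tree: B1–B2, B2–B3, B2–B4
Every bag has size at most 3, so the width is 3 − 1 = 2 and tw(G) ≤ 2. For the lower bound, the 3 vertices {1, 2, 4} are pairwise adjacent, and any tree decomposition puts a clique entirely inside one bag — forcing width ≥ 2. Hence tw(G) = 2 exactly.

2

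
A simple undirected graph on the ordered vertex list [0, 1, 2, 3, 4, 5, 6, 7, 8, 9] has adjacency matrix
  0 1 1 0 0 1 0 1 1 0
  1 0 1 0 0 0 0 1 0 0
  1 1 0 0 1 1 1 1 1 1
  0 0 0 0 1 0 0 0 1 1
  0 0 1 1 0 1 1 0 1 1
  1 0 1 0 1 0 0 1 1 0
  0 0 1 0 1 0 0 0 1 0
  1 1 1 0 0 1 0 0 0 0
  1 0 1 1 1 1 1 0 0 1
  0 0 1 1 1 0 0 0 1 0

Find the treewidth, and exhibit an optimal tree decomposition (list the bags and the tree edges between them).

The largest bag has 4 vertices, giving width 3; this decomposition certifies tw(G) ≤ 3. For the lower bound, the 4 vertices {0, 2, 5, 8} are pairwise adjacent, and any tree decomposition puts a clique entirely inside one bag — forcing width ≥ 3. Combining the bounds, tw(G) = 3.

Treewidth 3.
One such decomposition:
Bags: B1 = {2, 4, 8, 9}  B2 = {2, 4, 5, 8}  B3 = {3, 4, 8, 9}  B4 = {0, 2, 5, 8}  B5 = {0, 2, 5, 7}  B6 = {2, 4, 6, 8}  B7 = {0, 1, 2, 7}
Tree: B1–B2, B1–B3, B2–B4, B4–B5, B2–B6, B5–B7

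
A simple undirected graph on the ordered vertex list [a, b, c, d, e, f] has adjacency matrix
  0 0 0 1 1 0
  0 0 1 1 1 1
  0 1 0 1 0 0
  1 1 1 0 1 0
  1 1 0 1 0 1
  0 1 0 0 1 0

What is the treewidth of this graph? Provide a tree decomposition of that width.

The largest bag has 3 vertices, giving width 2; this decomposition certifies tw(G) ≤ 2. Conversely, {a, d, e} is a clique of size 3, and the vertices of any clique must share a bag in every tree decomposition; so some bag has ≥ 3 vertices and tw(G) ≥ 2. The upper and lower bounds meet at 2, so that is the treewidth.

Treewidth 2.
One such decomposition:
Bags: B1 = {b, c, d}  B2 = {b, d, e}  B3 = {a, d, e}  B4 = {b, e, f}
Tree: B1–B2, B2–B3, B2–B4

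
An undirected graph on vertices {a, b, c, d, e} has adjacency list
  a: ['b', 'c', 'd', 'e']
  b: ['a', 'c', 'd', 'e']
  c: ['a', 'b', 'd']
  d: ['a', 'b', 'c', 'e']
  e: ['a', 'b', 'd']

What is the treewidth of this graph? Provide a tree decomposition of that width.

Treewidth 3.
One such decomposition:
Bags: B1 = {a, b, d, e}  B2 = {a, b, c, d}
Tree: B1–B2

The largest bag has 4 vertices, giving width 3; this decomposition certifies tw(G) ≤ 3. For the lower bound, the 4 vertices {a, b, d, e} are pairwise adjacent, and any tree decomposition puts a clique entirely inside one bag — forcing width ≥ 3. Combining the bounds, tw(G) = 3.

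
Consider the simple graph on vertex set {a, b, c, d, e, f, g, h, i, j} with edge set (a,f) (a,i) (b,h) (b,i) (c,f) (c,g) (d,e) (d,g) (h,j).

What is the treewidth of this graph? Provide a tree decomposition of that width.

Treewidth 1.
One optimal decomposition is:
Bags: B1 = {h, j}  B2 = {b, h}  B3 = {b, i}  B4 = {a, i}  B5 = {a, f}  B6 = {c, f}  B7 = {c, g}  B8 = {d, g}  B9 = {d, e}
Tree: B1–B2, B2–B3, B3–B4, B4–B5, B5–B6, B6–B7, B7–B8, B8–B9

Every bag has size at most 2, so the width is 2 − 1 = 1 and tw(G) ≤ 1. G has an edge, so its treewidth is at least 1. The upper and lower bounds meet at 1, so that is the treewidth.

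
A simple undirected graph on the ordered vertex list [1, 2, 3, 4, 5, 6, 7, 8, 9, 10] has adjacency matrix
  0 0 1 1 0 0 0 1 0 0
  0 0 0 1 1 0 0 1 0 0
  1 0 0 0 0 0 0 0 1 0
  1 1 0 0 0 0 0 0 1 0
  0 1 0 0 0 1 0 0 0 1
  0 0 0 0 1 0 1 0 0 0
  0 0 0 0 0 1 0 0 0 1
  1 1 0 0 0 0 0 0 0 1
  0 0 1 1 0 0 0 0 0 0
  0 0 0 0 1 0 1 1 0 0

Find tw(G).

2

A width-2 tree decomposition is:
Bags: B1 = {5, 6, 7}  B2 = {5, 7, 10}  B3 = {2, 5, 10}  B4 = {2, 8, 10}  B5 = {2, 4, 8}  B6 = {1, 4, 8}  B7 = {1, 4, 9}  B8 = {1, 3, 9}
Tree: B1–B2, B2–B3, B3–B4, B4–B5, B5–B6, B6–B7, B7–B8
Each bag holds 3 vertices, so the decomposition has width 2, which upper-bounds the treewidth. The edges 6–7–10–5–6 form a cycle, so G is not a tree and its treewidth is at least 2. Combining the bounds, tw(G) = 2.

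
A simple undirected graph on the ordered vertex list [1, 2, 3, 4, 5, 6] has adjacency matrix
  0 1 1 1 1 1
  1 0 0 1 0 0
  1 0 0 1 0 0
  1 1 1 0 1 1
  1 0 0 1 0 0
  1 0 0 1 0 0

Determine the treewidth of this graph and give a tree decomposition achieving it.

Treewidth 2.
One such decomposition:
Bags: B1 = {1, 4, 5}  B2 = {1, 2, 4}  B3 = {1, 4, 6}  B4 = {1, 3, 4}
Tree: B1–B2, B2–B3, B1–B4

The largest bag has 3 vertices, giving width 2; this decomposition certifies tw(G) ≤ 2. Conversely, {1, 2, 4} is a clique of size 3, and the vertices of any clique must share a bag in every tree decomposition; so some bag has ≥ 3 vertices and tw(G) ≥ 2. Therefore the treewidth is 2.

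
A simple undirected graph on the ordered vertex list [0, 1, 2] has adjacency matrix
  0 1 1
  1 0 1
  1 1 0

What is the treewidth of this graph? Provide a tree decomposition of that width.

Treewidth 2.
One such decomposition:
Bags: B1 = {0, 1, 2}
Tree: (single bag)

A single bag containing all 3 vertices is trivially a valid decomposition of width 2. On the other hand G contains the 3-clique {0, 1, 2}. A clique must lie in a single bag of any decomposition, so no decomposition can have width below 2. Combining the bounds, tw(G) = 2.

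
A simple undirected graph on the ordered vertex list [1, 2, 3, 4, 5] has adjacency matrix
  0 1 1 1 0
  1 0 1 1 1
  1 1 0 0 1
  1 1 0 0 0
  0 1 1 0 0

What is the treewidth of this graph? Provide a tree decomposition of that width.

The largest bag has 3 vertices, giving width 2; this decomposition certifies tw(G) ≤ 2. On the other hand G contains the 3-clique {1, 2, 3}. A clique must lie in a single bag of any decomposition, so no decomposition can have width below 2. Combining the bounds, tw(G) = 2.

Treewidth 2.
Bags: B1 = {2, 3, 5}  B2 = {1, 2, 3}  B3 = {1, 2, 4}
Tree: B1–B2, B2–B3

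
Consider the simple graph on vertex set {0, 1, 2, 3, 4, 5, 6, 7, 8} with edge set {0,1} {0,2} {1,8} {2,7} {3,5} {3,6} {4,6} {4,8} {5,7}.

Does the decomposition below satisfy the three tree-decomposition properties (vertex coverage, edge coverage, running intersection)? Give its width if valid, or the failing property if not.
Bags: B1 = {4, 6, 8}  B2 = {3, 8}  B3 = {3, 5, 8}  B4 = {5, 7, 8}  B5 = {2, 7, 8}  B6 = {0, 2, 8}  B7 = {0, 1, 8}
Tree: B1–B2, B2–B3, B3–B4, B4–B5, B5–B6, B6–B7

A tree decomposition must satisfy three properties: every vertex lies in some bag; for every edge, both endpoints lie together in some bag; and for every vertex, the bags containing it form a connected subtree. Here edge (6,3) lies in no bag, so the decomposition is invalid.

No — edge (6,3) lies in no bag.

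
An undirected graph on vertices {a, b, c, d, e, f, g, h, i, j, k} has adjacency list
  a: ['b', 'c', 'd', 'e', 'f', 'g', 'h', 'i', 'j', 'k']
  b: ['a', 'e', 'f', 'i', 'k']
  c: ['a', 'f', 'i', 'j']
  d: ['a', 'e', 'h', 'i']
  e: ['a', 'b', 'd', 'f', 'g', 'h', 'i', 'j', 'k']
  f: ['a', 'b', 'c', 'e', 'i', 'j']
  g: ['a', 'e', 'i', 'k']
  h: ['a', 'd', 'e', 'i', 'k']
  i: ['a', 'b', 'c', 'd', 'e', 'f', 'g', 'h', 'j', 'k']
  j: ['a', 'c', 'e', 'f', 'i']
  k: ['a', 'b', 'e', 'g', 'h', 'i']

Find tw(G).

A width-4 tree decomposition is:
Bags: B1 = {a, b, e, i, k}  B2 = {a, b, e, f, i}  B3 = {a, e, g, i, k}  B4 = {a, e, f, i, j}  B5 = {a, c, f, i, j}  B6 = {a, e, h, i, k}  B7 = {a, d, e, h, i}
Tree: B1–B2, B1–B3, B2–B4, B4–B5, B1–B6, B6–B7
The largest bag has 5 vertices, giving width 4; this decomposition certifies tw(G) ≤ 4. On the other hand G contains the 5-clique {a, d, e, h, i}. A clique must lie in a single bag of any decomposition, so no decomposition can have width below 4. The upper and lower bounds meet at 4, so that is the treewidth.

4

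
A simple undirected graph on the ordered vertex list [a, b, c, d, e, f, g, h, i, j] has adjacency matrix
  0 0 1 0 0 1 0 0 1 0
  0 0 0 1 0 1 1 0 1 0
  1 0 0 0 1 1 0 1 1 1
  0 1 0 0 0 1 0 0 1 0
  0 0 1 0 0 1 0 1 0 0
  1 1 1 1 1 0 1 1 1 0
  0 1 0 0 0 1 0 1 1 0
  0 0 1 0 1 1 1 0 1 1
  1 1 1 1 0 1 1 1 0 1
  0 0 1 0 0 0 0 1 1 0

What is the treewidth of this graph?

3

A width-3 tree decomposition is:
Bags: B1 = {c, f, h, i}  B2 = {c, e, f, h}  B3 = {f, g, h, i}  B4 = {b, f, g, i}  B5 = {b, d, f, i}  B6 = {c, h, i, j}  B7 = {a, c, f, i}
Tree: B1–B2, B1–B3, B3–B4, B4–B5, B1–B6, B1–B7
Each bag holds 4 vertices, so the decomposition has width 3, which upper-bounds the treewidth. For the lower bound, the 4 vertices {c, h, i, j} are pairwise adjacent, and any tree decomposition puts a clique entirely inside one bag — forcing width ≥ 3. The upper and lower bounds meet at 3, so that is the treewidth.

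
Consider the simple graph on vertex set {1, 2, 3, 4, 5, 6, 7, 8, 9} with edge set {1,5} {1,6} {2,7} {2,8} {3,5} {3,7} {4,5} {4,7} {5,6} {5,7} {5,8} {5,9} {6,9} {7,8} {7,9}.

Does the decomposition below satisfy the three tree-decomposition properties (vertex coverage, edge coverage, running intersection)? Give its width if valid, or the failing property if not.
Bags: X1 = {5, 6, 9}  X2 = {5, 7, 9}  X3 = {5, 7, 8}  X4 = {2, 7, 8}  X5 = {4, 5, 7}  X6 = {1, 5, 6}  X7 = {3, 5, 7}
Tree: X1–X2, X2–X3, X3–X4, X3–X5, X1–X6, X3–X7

Yes; width 2.

Every vertex of G appears in some bag (union = {1, 2, 3, 4, 5, 6, 7, 8, 9}); every edge is covered by a bag; and for each vertex v the set of bags containing v is connected in the bag tree. The decomposition is therefore valid. The largest bag has 3 vertices, so the width is 2.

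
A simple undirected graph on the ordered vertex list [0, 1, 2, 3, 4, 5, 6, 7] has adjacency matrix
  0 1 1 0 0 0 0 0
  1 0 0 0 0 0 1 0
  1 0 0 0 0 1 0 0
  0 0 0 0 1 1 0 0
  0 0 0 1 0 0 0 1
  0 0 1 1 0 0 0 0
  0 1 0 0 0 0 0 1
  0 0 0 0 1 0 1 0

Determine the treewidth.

A width-2 tree decomposition is:
Bags: B1 = {0, 1, 6}  B2 = {0, 2, 6}  B3 = {2, 5, 6}  B4 = {3, 5, 6}  B5 = {3, 4, 6}  B6 = {4, 6, 7}
Tree: B1–B2, B2–B3, B3–B4, B4–B5, B5–B6
Each bag holds 3 vertices, so the decomposition has width 2, which upper-bounds the treewidth. The edges 6–1–0–2–5–3–4–7–6 form a cycle, so G is not a tree and its treewidth is at least 2. Therefore the treewidth is 2.

2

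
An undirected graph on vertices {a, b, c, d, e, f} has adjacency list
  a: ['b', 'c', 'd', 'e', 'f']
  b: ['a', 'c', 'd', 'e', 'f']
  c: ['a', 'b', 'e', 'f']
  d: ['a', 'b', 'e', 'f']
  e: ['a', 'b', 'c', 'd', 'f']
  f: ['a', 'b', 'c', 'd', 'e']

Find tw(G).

4

A width-4 tree decomposition is:
Bags: B1 = {a, b, d, e, f}  B2 = {a, b, c, e, f}
Tree: B1–B2
Each bag holds 5 vertices, so the decomposition has width 4, which upper-bounds the treewidth. For the lower bound, the 5 vertices {a, b, d, e, f} are pairwise adjacent, and any tree decomposition puts a clique entirely inside one bag — forcing width ≥ 4. The upper and lower bounds meet at 4, so that is the treewidth.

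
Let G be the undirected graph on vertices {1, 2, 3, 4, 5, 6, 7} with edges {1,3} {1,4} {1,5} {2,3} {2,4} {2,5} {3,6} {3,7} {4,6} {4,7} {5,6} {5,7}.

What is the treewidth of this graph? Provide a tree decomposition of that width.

Every bag has size at most 4, so the width is 4 − 1 = 3 and tw(G) ≤ 3. For the lower bound: the 4 vertex sets {5,7}, {2,4}, {3}, {6} are disjoint, each induces a connected subgraph, and every pair is joined by at least one edge of G. Contracting each set to a single vertex therefore yields K_{4} as a minor, and since treewidth is minor-monotone, tw(G) ≥ tw(K_{4}) = 3. The upper and lower bounds meet at 3, so that is the treewidth.

Treewidth 3.
One optimal decomposition is:
Bags: B1 = {3, 4, 5, 7}  B2 = {2, 3, 4, 5}  B3 = {3, 4, 5, 6}  B4 = {1, 3, 4, 5}
Tree: B1–B2, B2–B3, B3–B4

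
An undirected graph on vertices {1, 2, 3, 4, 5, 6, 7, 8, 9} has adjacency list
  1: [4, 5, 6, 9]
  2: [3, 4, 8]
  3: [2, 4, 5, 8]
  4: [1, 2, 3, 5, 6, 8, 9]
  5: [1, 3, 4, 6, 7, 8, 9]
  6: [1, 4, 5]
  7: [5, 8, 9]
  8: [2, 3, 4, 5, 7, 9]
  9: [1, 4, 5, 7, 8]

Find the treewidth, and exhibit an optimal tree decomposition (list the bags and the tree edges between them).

Every bag has size at most 4, so the width is 4 − 1 = 3 and tw(G) ≤ 3. For the lower bound, the 4 vertices {2, 3, 4, 8} are pairwise adjacent, and any tree decomposition puts a clique entirely inside one bag — forcing width ≥ 3. The upper and lower bounds meet at 3, so that is the treewidth.

Treewidth 3.
One such decomposition:
Bags: B1 = {1, 4, 5, 9}  B2 = {4, 5, 8, 9}  B3 = {3, 4, 5, 8}  B4 = {1, 4, 5, 6}  B5 = {5, 7, 8, 9}  B6 = {2, 3, 4, 8}
Tree: B1–B2, B2–B3, B1–B4, B2–B5, B3–B6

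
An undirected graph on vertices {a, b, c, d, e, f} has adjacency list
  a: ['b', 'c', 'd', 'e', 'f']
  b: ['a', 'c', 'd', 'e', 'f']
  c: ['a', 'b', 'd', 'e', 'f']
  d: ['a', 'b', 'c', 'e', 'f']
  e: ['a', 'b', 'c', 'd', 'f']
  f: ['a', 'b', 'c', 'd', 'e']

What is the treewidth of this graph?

A width-5 tree decomposition is:
Bags: B1 = {a, b, c, d, e, f}
Tree: (single bag)
A single bag containing all 6 vertices is trivially a valid decomposition of width 5. For the lower bound, the 6 vertices {a, b, c, d, e, f} are pairwise adjacent, and any tree decomposition puts a clique entirely inside one bag — forcing width ≥ 5. Combining the bounds, tw(G) = 5.

5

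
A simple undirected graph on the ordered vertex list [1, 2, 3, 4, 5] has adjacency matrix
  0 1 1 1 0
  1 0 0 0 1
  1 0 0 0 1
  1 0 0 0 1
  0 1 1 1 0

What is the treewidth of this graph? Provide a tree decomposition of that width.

Every bag has size at most 3, so the width is 3 − 1 = 2 and tw(G) ≤ 2. The edges 1–2–5–3–1 form a cycle, so G is not a tree and its treewidth is at least 2. Hence tw(G) = 2 exactly.

Treewidth 2.
Bags: B1 = {1, 2, 5}  B2 = {1, 3, 5}  B3 = {1, 4, 5}
Tree: B1–B2, B2–B3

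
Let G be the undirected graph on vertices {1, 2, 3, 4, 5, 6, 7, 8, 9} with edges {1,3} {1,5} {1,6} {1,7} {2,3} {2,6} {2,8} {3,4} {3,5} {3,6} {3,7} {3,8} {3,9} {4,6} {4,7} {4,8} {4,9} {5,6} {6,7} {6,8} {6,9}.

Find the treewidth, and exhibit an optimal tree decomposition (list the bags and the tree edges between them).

Every bag has size at most 4, so the width is 4 − 1 = 3 and tw(G) ≤ 3. On the other hand G contains the 4-clique {1, 3, 5, 6}. A clique must lie in a single bag of any decomposition, so no decomposition can have width below 3. The upper and lower bounds meet at 3, so that is the treewidth.

Treewidth 3.
Bags: B1 = {3, 4, 6, 8}  B2 = {3, 4, 6, 7}  B3 = {2, 3, 6, 8}  B4 = {1, 3, 6, 7}  B5 = {3, 4, 6, 9}  B6 = {1, 3, 5, 6}
Tree: B1–B2, B1–B3, B2–B4, B2–B5, B4–B6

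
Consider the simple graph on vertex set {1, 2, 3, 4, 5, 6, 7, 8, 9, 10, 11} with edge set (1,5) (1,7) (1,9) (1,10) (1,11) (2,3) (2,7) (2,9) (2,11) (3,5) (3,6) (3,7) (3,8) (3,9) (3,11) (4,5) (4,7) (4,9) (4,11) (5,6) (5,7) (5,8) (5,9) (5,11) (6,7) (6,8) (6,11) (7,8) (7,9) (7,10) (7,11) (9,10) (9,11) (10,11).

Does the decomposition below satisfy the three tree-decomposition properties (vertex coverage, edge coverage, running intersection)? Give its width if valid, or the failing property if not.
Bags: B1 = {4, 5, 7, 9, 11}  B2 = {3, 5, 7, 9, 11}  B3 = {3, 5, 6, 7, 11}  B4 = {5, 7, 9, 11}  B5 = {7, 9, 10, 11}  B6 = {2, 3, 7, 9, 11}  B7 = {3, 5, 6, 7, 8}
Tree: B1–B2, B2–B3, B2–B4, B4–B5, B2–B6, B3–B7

No — vertex 1 appears in no bag.

A tree decomposition must satisfy three properties: every vertex lies in some bag; for every edge, both endpoints lie together in some bag; and for every vertex, the bags containing it form a connected subtree. Here vertex 1 appears in no bag, so the decomposition is invalid.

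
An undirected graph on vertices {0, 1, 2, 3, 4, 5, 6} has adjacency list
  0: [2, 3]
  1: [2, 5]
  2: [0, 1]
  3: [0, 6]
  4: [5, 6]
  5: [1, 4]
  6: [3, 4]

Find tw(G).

2

A width-2 tree decomposition is:
Bags: B1 = {0, 2, 3}  B2 = {2, 3, 6}  B3 = {2, 4, 6}  B4 = {2, 4, 5}  B5 = {1, 2, 5}
Tree: B1–B2, B2–B3, B3–B4, B4–B5
Every bag has size at most 3, so the width is 3 − 1 = 2 and tw(G) ≤ 2. Since 2–0–3–6–4–5–1–2 is a cycle in G, G is not acyclic. Forests are exactly the graphs of treewidth ≤ 1, so tw(G) ≥ 2. The upper and lower bounds meet at 2, so that is the treewidth.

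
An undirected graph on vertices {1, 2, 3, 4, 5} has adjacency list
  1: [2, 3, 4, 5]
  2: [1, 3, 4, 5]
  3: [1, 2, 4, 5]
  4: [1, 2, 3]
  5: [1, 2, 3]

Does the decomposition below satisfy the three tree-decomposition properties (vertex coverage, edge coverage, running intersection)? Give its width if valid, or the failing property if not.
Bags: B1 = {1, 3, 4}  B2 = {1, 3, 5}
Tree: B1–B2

A tree decomposition must satisfy three properties: every vertex lies in some bag; for every edge, both endpoints lie together in some bag; and for every vertex, the bags containing it form a connected subtree. Here vertex 2 appears in no bag, so the decomposition is invalid.

No — vertex 2 appears in no bag.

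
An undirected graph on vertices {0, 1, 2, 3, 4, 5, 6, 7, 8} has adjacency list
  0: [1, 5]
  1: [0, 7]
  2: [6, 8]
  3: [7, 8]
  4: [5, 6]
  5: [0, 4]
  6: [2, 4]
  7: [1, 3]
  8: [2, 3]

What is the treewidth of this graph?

A width-2 tree decomposition is:
Bags: B1 = {1, 3, 7}  B2 = {0, 1, 3}  B3 = {0, 3, 5}  B4 = {3, 4, 5}  B5 = {3, 4, 6}  B6 = {2, 3, 6}  B7 = {2, 3, 8}
Tree: B1–B2, B2–B3, B3–B4, B4–B5, B5–B6, B6–B7
The largest bag has 3 vertices, giving width 2; this decomposition certifies tw(G) ≤ 2. The edges 3–7–1–0–5–4–6–2–8–3 form a cycle, so G is not a tree and its treewidth is at least 2. Combining the bounds, tw(G) = 2.

2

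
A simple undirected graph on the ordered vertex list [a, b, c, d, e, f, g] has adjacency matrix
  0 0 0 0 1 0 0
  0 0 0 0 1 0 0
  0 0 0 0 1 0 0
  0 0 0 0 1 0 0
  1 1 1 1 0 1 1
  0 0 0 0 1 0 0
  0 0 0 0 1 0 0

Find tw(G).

A width-1 tree decomposition is:
Bags: B1 = {e, f}  B2 = {a, e}  B3 = {b, e}  B4 = {e, g}  B5 = {d, e}  B6 = {c, e}
Tree: B1–B2, B2–B3, B1–B4, B1–B5, B1–B6
Every bag has size at most 2, so the width is 2 − 1 = 1 and tw(G) ≤ 1. Since G has at least one edge (e.g. f–e), it is not an edgeless graph, so tw(G) ≥ 1. Therefore the treewidth is 1.

1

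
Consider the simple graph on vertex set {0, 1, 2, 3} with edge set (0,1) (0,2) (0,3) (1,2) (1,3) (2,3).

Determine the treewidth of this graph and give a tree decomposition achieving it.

A single bag containing all 4 vertices is trivially a valid decomposition of width 3. On the other hand G contains the 4-clique {0, 1, 2, 3}. A clique must lie in a single bag of any decomposition, so no decomposition can have width below 3. The upper and lower bounds meet at 3, so that is the treewidth.

Treewidth 3.
One optimal decomposition is:
Bags: B1 = {0, 1, 2, 3}
Tree: (single bag)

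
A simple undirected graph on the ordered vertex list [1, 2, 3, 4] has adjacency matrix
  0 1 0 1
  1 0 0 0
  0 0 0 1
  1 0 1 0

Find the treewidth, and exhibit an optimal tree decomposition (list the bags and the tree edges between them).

Every bag has size at most 2, so the width is 2 − 1 = 1 and tw(G) ≤ 1. Any graph with an edge has treewidth ≥ 1, and G has the edge 4–1. The upper and lower bounds meet at 1, so that is the treewidth.

Treewidth 1.
Bags: B1 = {1, 4}  B2 = {3, 4}  B3 = {1, 2}
Tree: B1–B2, B1–B3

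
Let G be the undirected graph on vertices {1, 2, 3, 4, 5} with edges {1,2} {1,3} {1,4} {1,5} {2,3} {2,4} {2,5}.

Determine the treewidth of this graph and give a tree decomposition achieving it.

Every bag has size at most 3, so the width is 3 − 1 = 2 and tw(G) ≤ 2. For the lower bound, the 3 vertices {1, 2, 3} are pairwise adjacent, and any tree decomposition puts a clique entirely inside one bag — forcing width ≥ 2. Therefore the treewidth is 2.

Treewidth 2.
Bags: B1 = {1, 2, 3}  B2 = {1, 2, 5}  B3 = {1, 2, 4}
Tree: B1–B2, B1–B3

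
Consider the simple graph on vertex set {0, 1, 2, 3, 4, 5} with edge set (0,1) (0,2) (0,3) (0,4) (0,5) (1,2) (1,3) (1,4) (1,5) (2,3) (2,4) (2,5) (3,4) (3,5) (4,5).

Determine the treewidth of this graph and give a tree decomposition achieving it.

Treewidth 5.
One such decomposition:
Bags: B1 = {0, 1, 2, 3, 4, 5}
Tree: (single bag)

With just one bag of size 6, the width is 6 − 1 = 5, so tw(G) ≤ 5. Conversely, {0, 1, 2, 3, 4, 5} is a clique of size 6, and the vertices of any clique must share a bag in every tree decomposition; so some bag has ≥ 6 vertices and tw(G) ≥ 5. Therefore the treewidth is 5.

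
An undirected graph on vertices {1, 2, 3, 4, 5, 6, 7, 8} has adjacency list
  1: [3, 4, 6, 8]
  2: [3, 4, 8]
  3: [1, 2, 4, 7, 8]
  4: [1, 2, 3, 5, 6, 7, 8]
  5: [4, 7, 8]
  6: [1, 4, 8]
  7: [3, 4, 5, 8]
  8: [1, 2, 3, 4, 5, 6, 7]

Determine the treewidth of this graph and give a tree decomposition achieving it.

Every bag has size at most 4, so the width is 4 − 1 = 3 and tw(G) ≤ 3. For the lower bound, the 4 vertices {1, 3, 4, 8} are pairwise adjacent, and any tree decomposition puts a clique entirely inside one bag — forcing width ≥ 3. Hence tw(G) = 3 exactly.

Treewidth 3.
Bags: B1 = {1, 3, 4, 8}  B2 = {1, 4, 6, 8}  B3 = {3, 4, 7, 8}  B4 = {4, 5, 7, 8}  B5 = {2, 3, 4, 8}
Tree: B1–B2, B1–B3, B3–B4, B3–B5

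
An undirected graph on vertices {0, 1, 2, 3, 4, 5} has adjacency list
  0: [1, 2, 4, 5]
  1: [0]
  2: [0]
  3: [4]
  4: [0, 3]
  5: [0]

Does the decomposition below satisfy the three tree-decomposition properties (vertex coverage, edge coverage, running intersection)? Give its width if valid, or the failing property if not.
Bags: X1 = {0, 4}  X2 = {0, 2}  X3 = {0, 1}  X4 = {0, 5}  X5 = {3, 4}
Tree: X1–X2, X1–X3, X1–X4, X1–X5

Yes; width 1.

Checking the three conditions: (i) the bags cover all of {0, 1, 2, 3, 4, 5}; (ii) for each edge, some bag contains both endpoints; (iii) the bags containing any fixed vertex form a subtree. All hold, so the decomposition is valid with width 2 − 1 = 1.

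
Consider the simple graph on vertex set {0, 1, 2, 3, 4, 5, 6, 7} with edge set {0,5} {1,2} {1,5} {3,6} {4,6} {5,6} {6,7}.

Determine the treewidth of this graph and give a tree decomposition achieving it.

The largest bag has 2 vertices, giving width 1; this decomposition certifies tw(G) ≤ 1. Any graph with an edge has treewidth ≥ 1, and G has the edge 0–5. The upper and lower bounds meet at 1, so that is the treewidth.

Treewidth 1.
One such decomposition:
Bags: B1 = {0, 5}  B2 = {5, 6}  B3 = {3, 6}  B4 = {6, 7}  B5 = {1, 5}  B6 = {4, 6}  B7 = {1, 2}
Tree: B1–B2, B2–B3, B3–B4, B2–B5, B2–B6, B5–B7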